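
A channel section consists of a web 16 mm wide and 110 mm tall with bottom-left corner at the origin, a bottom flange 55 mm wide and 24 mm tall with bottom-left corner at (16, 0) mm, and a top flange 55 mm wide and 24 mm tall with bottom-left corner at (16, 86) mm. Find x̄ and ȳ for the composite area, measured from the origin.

x̄ = 29.30 mm, ȳ = 55.00 mm

web: A = 16 × 110 = 1760.00, centroid at (8.00, 55.00).
bottom flange: A = 55 × 24 = 1320.00, centroid at (43.50, 12.00).
top flange: A = 55 × 24 = 1320.00, centroid at (43.50, 98.00).
ΣA = 4400.00 mm², ΣAx̄ = 128920.00 mm³, ΣAȳ = 242000.00 mm³.
x̄ = 128920.00/4400.00 = 29.30 mm; ȳ = 242000.00/4400.00 = 55.00 mm.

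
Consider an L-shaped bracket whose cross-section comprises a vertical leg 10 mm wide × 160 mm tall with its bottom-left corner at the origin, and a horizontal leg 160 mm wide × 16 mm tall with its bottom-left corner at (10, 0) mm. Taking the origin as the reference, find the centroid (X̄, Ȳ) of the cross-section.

vertical leg: A = 10 × 160 = 1600.00, centroid at (5.00, 80.00).
horizontal leg: A = 160 × 16 = 2560.00, centroid at (90.00, 8.00).
ΣA = 4160.00 mm², ΣAX̄ = 238400.00 mm³, ΣAȲ = 148480.00 mm³.
X̄ = 238400.00/4160.00 = 57.31 mm; Ȳ = 148480.00/4160.00 = 35.69 mm.

X̄ = 57.31 mm, Ȳ = 35.69 mm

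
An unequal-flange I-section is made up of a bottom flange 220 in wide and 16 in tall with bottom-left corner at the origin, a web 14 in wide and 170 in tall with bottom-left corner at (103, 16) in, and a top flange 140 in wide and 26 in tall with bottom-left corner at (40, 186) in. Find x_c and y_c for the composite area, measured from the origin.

x_c = 110.00 in, y_c = 104.08 in

bottom flange: A = 220 × 16 = 3520.00, centroid at (110.00, 8.00).
web: A = 14 × 170 = 2380.00, centroid at (110.00, 101.00).
top flange: A = 140 × 26 = 3640.00, centroid at (110.00, 199.00).
ΣA = 9540.00 in²
ΣAx_c = (3520.00)(110.00) + (2380.00)(110.00) + (3640.00)(110.00) = 1049400.00 in³
ΣAy_c = (3520.00)(8.00) + (2380.00)(101.00) + (3640.00)(199.00) = 992900.00 in³
x_c = 1049400.00 / 9540.00 = 110.00 in
y_c = 992900.00 / 9540.00 = 104.08 in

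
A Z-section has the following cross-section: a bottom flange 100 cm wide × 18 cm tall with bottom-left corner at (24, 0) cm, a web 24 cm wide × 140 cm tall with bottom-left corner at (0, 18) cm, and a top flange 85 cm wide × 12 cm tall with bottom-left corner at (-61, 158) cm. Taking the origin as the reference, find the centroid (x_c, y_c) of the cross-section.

Part | A | x̄ᵢ | ȳᵢ | A·x̄ᵢ | A·ȳᵢ
bottom flange | 1800.00 | 74.00 | 9.00 | 133200.00 | 16200.00
web | 3360.00 | 12.00 | 88.00 | 40320.00 | 295680.00
top flange | 1020.00 | -18.50 | 164.00 | -18870.00 | 167280.00
Σ | 6180.00 |  |  | 154650.00 | 479160.00
x_c = 154650.00 / 6180.00 = 25.02 cm
y_c = 479160.00 / 6180.00 = 77.53 cm

x_c = 25.02 cm, y_c = 77.53 cm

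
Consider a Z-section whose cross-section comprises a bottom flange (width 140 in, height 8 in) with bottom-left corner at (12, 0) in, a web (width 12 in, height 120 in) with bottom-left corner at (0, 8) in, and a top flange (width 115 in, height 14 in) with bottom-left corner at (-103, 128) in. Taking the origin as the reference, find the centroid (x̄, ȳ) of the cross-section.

x̄ = 6.53 in, ȳ = 76.68 in

Part | A | x̄ᵢ | ȳᵢ | A·x̄ᵢ | A·ȳᵢ
bottom flange | 1120.00 | 82.00 | 4.00 | 91840.00 | 4480.00
web | 1440.00 | 6.00 | 68.00 | 8640.00 | 97920.00
top flange | 1610.00 | -45.50 | 135.00 | -73255.00 | 217350.00
Σ | 4170.00 |  |  | 27225.00 | 319750.00
x̄ = 27225.00 / 4170.00 = 6.53 in
ȳ = 319750.00 / 4170.00 = 76.68 in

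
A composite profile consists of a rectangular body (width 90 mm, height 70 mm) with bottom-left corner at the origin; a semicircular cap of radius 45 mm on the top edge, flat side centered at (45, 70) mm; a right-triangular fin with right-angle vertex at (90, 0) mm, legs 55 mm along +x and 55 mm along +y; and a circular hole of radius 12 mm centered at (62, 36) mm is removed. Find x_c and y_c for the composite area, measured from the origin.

rectangular body: A = 90 × 70 = 6300.00, centroid at (45.00, 35.00).
semicircular top: A = ½π·45² = 3180.86, centroid at (45.00, 89.10).
triangular fin: A = ½·55·55 = 1512.50, centroid at (108.33, 18.33).
hole: A = −π·12² = -452.39, centroid at (62.00, 36.00).
ΣA = 10540.97 mm², ΣAx_c = 562444.84 mm³, ΣAy_c = 515353.53 mm³.
x_c = 562444.84/10540.97 = 53.36 mm; y_c = 515353.53/10540.97 = 48.89 mm.

x_c = 53.36 mm, y_c = 48.89 mm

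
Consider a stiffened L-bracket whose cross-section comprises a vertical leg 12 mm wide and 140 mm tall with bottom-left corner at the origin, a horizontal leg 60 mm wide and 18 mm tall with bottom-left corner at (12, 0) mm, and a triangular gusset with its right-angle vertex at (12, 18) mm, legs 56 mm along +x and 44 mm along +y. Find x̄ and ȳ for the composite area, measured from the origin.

x̄ = 23.35 mm, ȳ = 41.98 mm

vertical leg: A = 12 × 140 = 1680.00, centroid at (6.00, 70.00).
horizontal leg: A = 60 × 18 = 1080.00, centroid at (42.00, 9.00).
gusset: A = ½·56·44 = 1232.00, centroid at (30.67, 32.67).
ΣA = 3992.00 mm²
ΣAx̄ = (1680.00)(6.00) + (1080.00)(42.00) + (1232.00)(30.67) = 93221.33 mm³
ΣAȳ = (1680.00)(70.00) + (1080.00)(9.00) + (1232.00)(32.67) = 167565.33 mm³
x̄ = 93221.33 / 3992.00 = 23.35 mm
ȳ = 167565.33 / 3992.00 = 41.98 mm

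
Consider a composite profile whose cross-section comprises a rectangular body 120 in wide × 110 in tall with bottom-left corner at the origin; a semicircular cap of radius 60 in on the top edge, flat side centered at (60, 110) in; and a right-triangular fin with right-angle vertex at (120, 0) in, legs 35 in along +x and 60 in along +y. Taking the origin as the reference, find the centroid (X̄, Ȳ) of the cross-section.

X̄ = 63.78 in, Ȳ = 76.01 in

rectangular body: A = 120 × 110 = 13200.00, centroid at (60.00, 55.00).
semicircular top: A = ½π·60² = 5654.87, centroid at (60.00, 135.46).
triangular fin: A = ½·35·60 = 1050.00, centroid at (131.67, 20.00).
ΣA = 19904.87 in²
ΣAX̄ = (13200.00)(60.00) + (5654.87)(60.00) + (1050.00)(131.67) = 1269542.01 in³
ΣAȲ = (13200.00)(55.00) + (5654.87)(135.46) + (1050.00)(20.00) = 1513035.35 in³
X̄ = 1269542.01 / 19904.87 = 63.78 in
Ȳ = 1513035.35 / 19904.87 = 76.01 in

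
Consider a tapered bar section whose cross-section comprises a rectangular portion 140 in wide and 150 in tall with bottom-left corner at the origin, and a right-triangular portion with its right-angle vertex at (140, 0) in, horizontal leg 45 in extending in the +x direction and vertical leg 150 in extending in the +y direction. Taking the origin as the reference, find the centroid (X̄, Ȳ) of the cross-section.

X̄ = 81.77 in, Ȳ = 71.54 in

rectangular portion: A = 140 × 150 = 21000.00, centroid at (70.00, 75.00).
triangular portion: A = ½·45·150 = 3375.00, centroid at (155.00, 50.00).
ΣA = 24375.00 in²
ΣAX̄ = (21000.00)(70.00) + (3375.00)(155.00) = 1993125.00 in³
ΣAȲ = (21000.00)(75.00) + (3375.00)(50.00) = 1743750.00 in³
X̄ = 1993125.00 / 24375.00 = 81.77 in
Ȳ = 1743750.00 / 24375.00 = 71.54 in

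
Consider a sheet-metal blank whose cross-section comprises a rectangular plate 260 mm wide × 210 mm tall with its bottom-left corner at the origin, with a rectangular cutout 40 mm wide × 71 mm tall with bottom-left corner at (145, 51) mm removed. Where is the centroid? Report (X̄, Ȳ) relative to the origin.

plate: A = 260 × 210 = 54600.00, centroid at (130.00, 105.00).
hole: A = −(40 × 71) = -2840.00, centroid at (165.00, 86.50).
ΣA = 51760.00 mm², ΣAX̄ = 6629400.00 mm³, ΣAȲ = 5487340.00 mm³.
X̄ = 6629400.00/51760.00 = 128.08 mm; Ȳ = 5487340.00/51760.00 = 106.02 mm.

X̄ = 128.08 mm, Ȳ = 106.02 mm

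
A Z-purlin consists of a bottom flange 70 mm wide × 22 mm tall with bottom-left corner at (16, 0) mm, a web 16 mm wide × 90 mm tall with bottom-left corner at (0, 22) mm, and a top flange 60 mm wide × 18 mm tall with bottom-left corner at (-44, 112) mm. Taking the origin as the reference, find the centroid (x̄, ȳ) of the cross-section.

Part | A | x̄ᵢ | ȳᵢ | A·x̄ᵢ | A·ȳᵢ
bottom flange | 1540.00 | 51.00 | 11.00 | 78540.00 | 16940.00
web | 1440.00 | 8.00 | 67.00 | 11520.00 | 96480.00
top flange | 1080.00 | -14.00 | 121.00 | -15120.00 | 130680.00
Σ | 4060.00 |  |  | 74940.00 | 244100.00
x̄ = 74940.00 / 4060.00 = 18.46 mm
ȳ = 244100.00 / 4060.00 = 60.12 mm

x̄ = 18.46 mm, ȳ = 60.12 mm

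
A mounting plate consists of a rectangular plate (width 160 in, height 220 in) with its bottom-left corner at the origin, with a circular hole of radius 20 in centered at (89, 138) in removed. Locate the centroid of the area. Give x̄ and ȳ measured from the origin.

x̄ = 79.67 in, ȳ = 108.96 in

Part | A | x̄ᵢ | ȳᵢ | A·x̄ᵢ | A·ȳᵢ
plate | 35200.00 | 80.00 | 110.00 | 2816000.00 | 3872000.00
hole | -1256.64 | 89.00 | 138.00 | -111840.70 | -173415.91
Σ | 33943.36 |  |  | 2704159.30 | 3698584.09
x̄ = 2704159.30 / 33943.36 = 79.67 in
ȳ = 3698584.09 / 33943.36 = 108.96 in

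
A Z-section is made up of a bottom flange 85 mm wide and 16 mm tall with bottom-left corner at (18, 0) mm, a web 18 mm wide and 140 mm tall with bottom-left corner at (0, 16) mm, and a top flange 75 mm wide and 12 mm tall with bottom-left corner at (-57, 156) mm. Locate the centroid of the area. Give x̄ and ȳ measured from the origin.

x̄ = 18.29 mm, ȳ = 78.12 mm

bottom flange: A = 85 × 16 = 1360.00, centroid at (60.50, 8.00).
web: A = 18 × 140 = 2520.00, centroid at (9.00, 86.00).
top flange: A = 75 × 12 = 900.00, centroid at (-19.50, 162.00).
ΣA = 4780.00 mm², ΣAx̄ = 87410.00 mm³, ΣAȳ = 373400.00 mm³.
x̄ = 87410.00/4780.00 = 18.29 mm; ȳ = 373400.00/4780.00 = 78.12 mm.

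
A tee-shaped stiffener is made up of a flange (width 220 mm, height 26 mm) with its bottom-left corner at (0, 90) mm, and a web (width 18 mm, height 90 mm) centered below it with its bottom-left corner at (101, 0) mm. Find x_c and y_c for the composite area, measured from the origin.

x_c = 110.00 mm, y_c = 90.20 mm

web: A = 18 × 90 = 1620.00, centroid at (110.00, 45.00).
flange: A = 220 × 26 = 5720.00, centroid at (110.00, 103.00).
ΣA = 7340.00 mm²
ΣAx_c = (1620.00)(110.00) + (5720.00)(110.00) = 807400.00 mm³
ΣAy_c = (1620.00)(45.00) + (5720.00)(103.00) = 662060.00 mm³
x_c = 807400.00 / 7340.00 = 110.00 mm
y_c = 662060.00 / 7340.00 = 90.20 mm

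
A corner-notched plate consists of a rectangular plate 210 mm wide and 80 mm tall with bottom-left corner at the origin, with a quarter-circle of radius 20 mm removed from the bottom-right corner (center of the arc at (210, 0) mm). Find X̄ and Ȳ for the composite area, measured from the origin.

plate: A = 210 × 80 = 16800.00, centroid at (105.00, 40.00).
removed quarter-circle: A = −¼π·20² = -314.16, centroid at (201.51, 8.49).
ΣA = 16485.84 mm²
ΣAX̄ = (16800.00)(105.00) + (-314.16)(201.51) = 1700693.22 mm³
ΣAȲ = (16800.00)(40.00) + (-314.16)(8.49) = 669333.33 mm³
X̄ = 1700693.22 / 16485.84 = 103.16 mm
Ȳ = 669333.33 / 16485.84 = 40.60 mm

X̄ = 103.16 mm, Ȳ = 40.60 mm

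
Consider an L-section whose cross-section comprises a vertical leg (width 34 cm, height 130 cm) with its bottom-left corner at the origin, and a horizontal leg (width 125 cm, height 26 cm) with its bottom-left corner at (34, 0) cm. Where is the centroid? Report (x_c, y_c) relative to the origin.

x_c = 50.69 cm, y_c = 42.97 cm

vertical leg: A = 34 × 130 = 4420.00, centroid at (17.00, 65.00).
horizontal leg: A = 125 × 26 = 3250.00, centroid at (96.50, 13.00).
ΣA = 7670.00 cm², ΣAx_c = 388765.00 cm³, ΣAy_c = 329550.00 cm³.
x_c = 388765.00/7670.00 = 50.69 cm; y_c = 329550.00/7670.00 = 42.97 cm.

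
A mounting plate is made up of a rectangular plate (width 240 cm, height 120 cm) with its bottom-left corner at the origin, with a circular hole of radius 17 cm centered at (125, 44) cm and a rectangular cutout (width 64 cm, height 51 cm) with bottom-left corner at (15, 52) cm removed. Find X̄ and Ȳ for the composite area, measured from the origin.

X̄ = 129.49 cm, Ȳ = 58.27 cm

plate: A = 240 × 120 = 28800.00, centroid at (120.00, 60.00).
hole 1: A = −π·17² = -907.92, centroid at (125.00, 44.00).
hole 2: A = −(64 × 51) = -3264.00, centroid at (47.00, 77.50).
ΣA = 24628.08 cm²
ΣAX̄ = (28800.00)(120.00) + (-907.92)(125.00) + (-3264.00)(47.00) = 3189101.97 cm³
ΣAȲ = (28800.00)(60.00) + (-907.92)(44.00) + (-3264.00)(77.50) = 1435091.51 cm³
X̄ = 3189101.97 / 24628.08 = 129.49 cm
Ȳ = 1435091.51 / 24628.08 = 58.27 cm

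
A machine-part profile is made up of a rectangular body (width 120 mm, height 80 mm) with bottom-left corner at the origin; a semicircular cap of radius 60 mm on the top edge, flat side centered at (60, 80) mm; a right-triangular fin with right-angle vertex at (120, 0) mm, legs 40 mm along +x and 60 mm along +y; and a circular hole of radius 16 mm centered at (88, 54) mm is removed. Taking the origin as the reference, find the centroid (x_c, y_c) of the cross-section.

Part | A | x̄ᵢ | ȳᵢ | A·x̄ᵢ | A·ȳᵢ
rectangular body | 9600.00 | 60.00 | 40.00 | 576000.00 | 384000.00
semicircular top | 5654.87 | 60.00 | 105.46 | 339292.01 | 596389.34
triangular fin | 1200.00 | 133.33 | 20.00 | 160000.00 | 24000.00
hole | -804.25 | 88.00 | 54.00 | -70773.80 | -43429.38
Σ | 15650.62 |  |  | 1004518.21 | 960959.97
x_c = 1004518.21 / 15650.62 = 64.18 mm
y_c = 960959.97 / 15650.62 = 61.40 mm

x_c = 64.18 mm, y_c = 61.40 mm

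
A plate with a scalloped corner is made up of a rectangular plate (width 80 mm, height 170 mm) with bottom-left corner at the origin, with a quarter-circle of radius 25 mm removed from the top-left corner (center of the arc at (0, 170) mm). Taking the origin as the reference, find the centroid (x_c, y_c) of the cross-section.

x_c = 41.10 mm, y_c = 82.21 mm

plate: A = 80 × 170 = 13600.00, centroid at (40.00, 85.00).
removed quarter-circle: A = −¼π·25² = -490.87, centroid at (10.61, 159.39).
ΣA = 13109.13 mm²
ΣAx_c = (13600.00)(40.00) + (-490.87)(10.61) = 538791.67 mm³
ΣAy_c = (13600.00)(85.00) + (-490.87)(159.39) = 1077759.78 mm³
x_c = 538791.67 / 13109.13 = 41.10 mm
y_c = 1077759.78 / 13109.13 = 82.21 mm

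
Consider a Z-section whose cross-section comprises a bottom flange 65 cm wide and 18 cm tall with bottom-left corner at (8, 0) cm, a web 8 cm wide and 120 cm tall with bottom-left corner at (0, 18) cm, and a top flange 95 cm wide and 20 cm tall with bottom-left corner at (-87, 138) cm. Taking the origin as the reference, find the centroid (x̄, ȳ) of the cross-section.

x̄ = -5.91 cm, ȳ = 90.97 cm

bottom flange: A = 65 × 18 = 1170.00, centroid at (40.50, 9.00).
web: A = 8 × 120 = 960.00, centroid at (4.00, 78.00).
top flange: A = 95 × 20 = 1900.00, centroid at (-39.50, 148.00).
ΣA = 4030.00 cm², ΣAx̄ = -23825.00 cm³, ΣAȳ = 366610.00 cm³.
x̄ = -23825.00/4030.00 = -5.91 cm; ȳ = 366610.00/4030.00 = 90.97 cm.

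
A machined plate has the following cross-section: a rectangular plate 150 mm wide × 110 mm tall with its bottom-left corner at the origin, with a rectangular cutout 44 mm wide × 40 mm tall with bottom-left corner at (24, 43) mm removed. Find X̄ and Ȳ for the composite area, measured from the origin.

plate: A = 150 × 110 = 16500.00, centroid at (75.00, 55.00).
hole: A = −(44 × 40) = -1760.00, centroid at (46.00, 63.00).
ΣA = 14740.00 mm²
ΣAX̄ = (16500.00)(75.00) + (-1760.00)(46.00) = 1156540.00 mm³
ΣAȲ = (16500.00)(55.00) + (-1760.00)(63.00) = 796620.00 mm³
X̄ = 1156540.00 / 14740.00 = 78.46 mm
Ȳ = 796620.00 / 14740.00 = 54.04 mm

X̄ = 78.46 mm, Ȳ = 54.04 mm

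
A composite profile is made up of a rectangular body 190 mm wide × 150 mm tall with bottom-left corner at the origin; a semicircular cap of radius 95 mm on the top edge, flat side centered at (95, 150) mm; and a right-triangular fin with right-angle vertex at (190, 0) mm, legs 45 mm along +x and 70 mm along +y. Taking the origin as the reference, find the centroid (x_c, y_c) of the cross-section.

rectangular body: A = 190 × 150 = 28500.00, centroid at (95.00, 75.00).
semicircular top: A = ½π·95² = 14176.44, centroid at (95.00, 190.32).
triangular fin: A = ½·45·70 = 1575.00, centroid at (205.00, 23.33).
ΣA = 44251.44 mm²
ΣAx_c = (28500.00)(95.00) + (14176.44)(95.00) + (1575.00)(205.00) = 4377136.50 mm³
ΣAy_c = (28500.00)(75.00) + (14176.44)(190.32) + (1575.00)(23.33) = 4872298.86 mm³
x_c = 4377136.50 / 44251.44 = 98.92 mm
y_c = 4872298.86 / 44251.44 = 110.10 mm

x_c = 98.92 mm, y_c = 110.10 mm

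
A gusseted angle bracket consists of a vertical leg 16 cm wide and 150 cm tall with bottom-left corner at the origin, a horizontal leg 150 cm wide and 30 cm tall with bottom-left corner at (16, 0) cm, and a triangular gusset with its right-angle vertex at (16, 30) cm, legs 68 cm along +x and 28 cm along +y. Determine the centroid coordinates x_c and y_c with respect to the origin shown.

Part | A | x̄ᵢ | ȳᵢ | A·x̄ᵢ | A·ȳᵢ
vertical leg | 2400.00 | 8.00 | 75.00 | 19200.00 | 180000.00
horizontal leg | 4500.00 | 91.00 | 15.00 | 409500.00 | 67500.00
gusset | 952.00 | 38.67 | 39.33 | 36810.67 | 37445.33
Σ | 7852.00 |  |  | 465510.67 | 284945.33
x_c = 465510.67 / 7852.00 = 59.29 cm
y_c = 284945.33 / 7852.00 = 36.29 cm

x_c = 59.29 cm, y_c = 36.29 cm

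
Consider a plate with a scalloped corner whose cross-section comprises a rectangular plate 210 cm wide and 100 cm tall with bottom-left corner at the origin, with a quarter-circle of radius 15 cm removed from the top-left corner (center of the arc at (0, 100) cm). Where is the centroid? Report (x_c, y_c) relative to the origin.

x_c = 105.84 cm, y_c = 49.63 cm

plate: A = 210 × 100 = 21000.00, centroid at (105.00, 50.00).
removed quarter-circle: A = −¼π·15² = -176.71, centroid at (6.37, 93.63).
ΣA = 20823.29 cm²
ΣAx_c = (21000.00)(105.00) + (-176.71)(6.37) = 2203875.00 cm³
ΣAy_c = (21000.00)(50.00) + (-176.71)(93.63) = 1033453.54 cm³
x_c = 2203875.00 / 20823.29 = 105.84 cm
y_c = 1033453.54 / 20823.29 = 49.63 cm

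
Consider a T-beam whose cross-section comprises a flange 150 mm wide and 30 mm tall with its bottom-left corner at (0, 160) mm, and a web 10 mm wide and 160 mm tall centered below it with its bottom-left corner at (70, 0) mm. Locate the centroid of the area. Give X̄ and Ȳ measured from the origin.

X̄ = 75.00 mm, Ȳ = 150.08 mm

Part | A | x̄ᵢ | ȳᵢ | A·x̄ᵢ | A·ȳᵢ
web | 1600.00 | 75.00 | 80.00 | 120000.00 | 128000.00
flange | 4500.00 | 75.00 | 175.00 | 337500.00 | 787500.00
Σ | 6100.00 |  |  | 457500.00 | 915500.00
X̄ = 457500.00 / 6100.00 = 75.00 mm
Ȳ = 915500.00 / 6100.00 = 150.08 mm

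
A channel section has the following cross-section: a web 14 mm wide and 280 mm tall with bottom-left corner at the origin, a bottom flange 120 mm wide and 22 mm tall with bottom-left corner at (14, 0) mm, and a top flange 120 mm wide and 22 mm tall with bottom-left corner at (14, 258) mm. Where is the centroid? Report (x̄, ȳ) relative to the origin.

x̄ = 45.45 mm, ȳ = 140.00 mm

web: A = 14 × 280 = 3920.00, centroid at (7.00, 140.00).
bottom flange: A = 120 × 22 = 2640.00, centroid at (74.00, 11.00).
top flange: A = 120 × 22 = 2640.00, centroid at (74.00, 269.00).
ΣA = 9200.00 mm²
ΣAx̄ = (3920.00)(7.00) + (2640.00)(74.00) + (2640.00)(74.00) = 418160.00 mm³
ΣAȳ = (3920.00)(140.00) + (2640.00)(11.00) + (2640.00)(269.00) = 1288000.00 mm³
x̄ = 418160.00 / 9200.00 = 45.45 mm
ȳ = 1288000.00 / 9200.00 = 140.00 mm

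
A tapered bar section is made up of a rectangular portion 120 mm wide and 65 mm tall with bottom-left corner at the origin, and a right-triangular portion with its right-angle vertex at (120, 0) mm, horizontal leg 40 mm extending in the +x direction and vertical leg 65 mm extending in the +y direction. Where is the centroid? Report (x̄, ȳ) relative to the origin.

Part | A | x̄ᵢ | ȳᵢ | A·x̄ᵢ | A·ȳᵢ
rectangular portion | 7800.00 | 60.00 | 32.50 | 468000.00 | 253500.00
triangular portion | 1300.00 | 133.33 | 21.67 | 173333.33 | 28166.67
Σ | 9100.00 |  |  | 641333.33 | 281666.67
x̄ = 641333.33 / 9100.00 = 70.48 mm
ȳ = 281666.67 / 9100.00 = 30.95 mm

x̄ = 70.48 mm, ȳ = 30.95 mm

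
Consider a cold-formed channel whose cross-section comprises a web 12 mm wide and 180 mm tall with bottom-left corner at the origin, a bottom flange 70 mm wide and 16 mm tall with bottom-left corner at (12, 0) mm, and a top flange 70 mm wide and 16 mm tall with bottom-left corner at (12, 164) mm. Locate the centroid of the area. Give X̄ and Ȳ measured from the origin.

web: A = 12 × 180 = 2160.00, centroid at (6.00, 90.00).
bottom flange: A = 70 × 16 = 1120.00, centroid at (47.00, 8.00).
top flange: A = 70 × 16 = 1120.00, centroid at (47.00, 172.00).
ΣA = 4400.00 mm²
ΣAX̄ = (2160.00)(6.00) + (1120.00)(47.00) + (1120.00)(47.00) = 118240.00 mm³
ΣAȲ = (2160.00)(90.00) + (1120.00)(8.00) + (1120.00)(172.00) = 396000.00 mm³
X̄ = 118240.00 / 4400.00 = 26.87 mm
Ȳ = 396000.00 / 4400.00 = 90.00 mm

X̄ = 26.87 mm, Ȳ = 90.00 mm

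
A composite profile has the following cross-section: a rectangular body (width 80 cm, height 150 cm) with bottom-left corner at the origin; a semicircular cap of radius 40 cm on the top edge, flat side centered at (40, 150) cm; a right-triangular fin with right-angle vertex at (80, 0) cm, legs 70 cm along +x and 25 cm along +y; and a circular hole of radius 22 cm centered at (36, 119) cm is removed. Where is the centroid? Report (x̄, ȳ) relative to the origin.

x̄ = 44.43 cm, ȳ = 82.64 cm

Part | A | x̄ᵢ | ȳᵢ | A·x̄ᵢ | A·ȳᵢ
rectangular body | 12000.00 | 40.00 | 75.00 | 480000.00 | 900000.00
semicircular top | 2513.27 | 40.00 | 166.98 | 100530.96 | 419657.79
triangular fin | 875.00 | 103.33 | 8.33 | 90416.67 | 7291.67
hole | -1520.53 | 36.00 | 119.00 | -54739.11 | -180943.17
Σ | 13867.74 |  |  | 616208.52 | 1146006.28
x̄ = 616208.52 / 13867.74 = 44.43 cm
ȳ = 1146006.28 / 13867.74 = 82.64 cm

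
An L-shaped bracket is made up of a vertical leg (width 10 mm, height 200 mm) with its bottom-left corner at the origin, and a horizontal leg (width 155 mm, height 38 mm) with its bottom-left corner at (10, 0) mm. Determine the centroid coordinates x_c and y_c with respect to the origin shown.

x_c = 66.59 mm, y_c = 39.53 mm

vertical leg: A = 10 × 200 = 2000.00, centroid at (5.00, 100.00).
horizontal leg: A = 155 × 38 = 5890.00, centroid at (87.50, 19.00).
ΣA = 7890.00 mm², ΣAx_c = 525375.00 mm³, ΣAy_c = 311910.00 mm³.
x_c = 525375.00/7890.00 = 66.59 mm; y_c = 311910.00/7890.00 = 39.53 mm.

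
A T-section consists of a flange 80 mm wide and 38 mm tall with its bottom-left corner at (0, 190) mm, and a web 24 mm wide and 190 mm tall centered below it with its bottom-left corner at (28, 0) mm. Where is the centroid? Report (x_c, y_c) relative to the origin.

x_c = 40.00 mm, y_c = 140.60 mm

web: A = 24 × 190 = 4560.00, centroid at (40.00, 95.00).
flange: A = 80 × 38 = 3040.00, centroid at (40.00, 209.00).
ΣA = 7600.00 mm²
ΣAx_c = (4560.00)(40.00) + (3040.00)(40.00) = 304000.00 mm³
ΣAy_c = (4560.00)(95.00) + (3040.00)(209.00) = 1068560.00 mm³
x_c = 304000.00 / 7600.00 = 40.00 mm
y_c = 1068560.00 / 7600.00 = 140.60 mm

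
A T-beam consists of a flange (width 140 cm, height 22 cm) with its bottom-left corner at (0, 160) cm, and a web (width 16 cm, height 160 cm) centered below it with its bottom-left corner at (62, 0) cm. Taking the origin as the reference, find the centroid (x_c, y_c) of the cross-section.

x_c = 70.00 cm, y_c = 129.70 cm

web: A = 16 × 160 = 2560.00, centroid at (70.00, 80.00).
flange: A = 140 × 22 = 3080.00, centroid at (70.00, 171.00).
ΣA = 5640.00 cm²
ΣAx_c = (2560.00)(70.00) + (3080.00)(70.00) = 394800.00 cm³
ΣAy_c = (2560.00)(80.00) + (3080.00)(171.00) = 731480.00 cm³
x_c = 394800.00 / 5640.00 = 70.00 cm
y_c = 731480.00 / 5640.00 = 129.70 cm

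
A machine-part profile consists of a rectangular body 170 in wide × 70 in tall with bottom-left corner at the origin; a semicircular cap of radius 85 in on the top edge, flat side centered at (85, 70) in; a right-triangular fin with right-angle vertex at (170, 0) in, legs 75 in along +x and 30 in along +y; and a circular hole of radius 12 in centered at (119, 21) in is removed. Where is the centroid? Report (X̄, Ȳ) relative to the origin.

rectangular body: A = 170 × 70 = 11900.00, centroid at (85.00, 35.00).
semicircular top: A = ½π·85² = 11349.00, centroid at (85.00, 106.08).
triangular fin: A = ½·75·30 = 1125.00, centroid at (195.00, 10.00).
hole: A = −π·12² = -452.39, centroid at (119.00, 21.00).
ΣA = 23921.61 in²
ΣAX̄ = (11900.00)(85.00) + (11349.00)(85.00) + (1125.00)(195.00) + (-452.39)(119.00) = 2141705.96 in³
ΣAȲ = (11900.00)(35.00) + (11349.00)(106.08) + (1125.00)(10.00) + (-452.39)(21.00) = 1622096.73 in³
X̄ = 2141705.96 / 23921.61 = 89.53 in
Ȳ = 1622096.73 / 23921.61 = 67.81 in

X̄ = 89.53 in, Ȳ = 67.81 in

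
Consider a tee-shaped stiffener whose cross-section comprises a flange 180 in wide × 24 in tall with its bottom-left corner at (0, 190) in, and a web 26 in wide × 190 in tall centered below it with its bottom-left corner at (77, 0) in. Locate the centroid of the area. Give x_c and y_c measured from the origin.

Part | A | x̄ᵢ | ȳᵢ | A·x̄ᵢ | A·ȳᵢ
web | 4940.00 | 90.00 | 95.00 | 444600.00 | 469300.00
flange | 4320.00 | 90.00 | 202.00 | 388800.00 | 872640.00
Σ | 9260.00 |  |  | 833400.00 | 1341940.00
x_c = 833400.00 / 9260.00 = 90.00 in
y_c = 1341940.00 / 9260.00 = 144.92 in

x_c = 90.00 in, y_c = 144.92 in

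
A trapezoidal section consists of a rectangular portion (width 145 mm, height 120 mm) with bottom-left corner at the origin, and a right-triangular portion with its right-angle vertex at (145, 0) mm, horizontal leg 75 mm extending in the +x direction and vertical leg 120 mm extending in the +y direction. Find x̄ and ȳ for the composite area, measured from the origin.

Part | A | x̄ᵢ | ȳᵢ | A·x̄ᵢ | A·ȳᵢ
rectangular portion | 17400.00 | 72.50 | 60.00 | 1261500.00 | 1044000.00
triangular portion | 4500.00 | 170.00 | 40.00 | 765000.00 | 180000.00
Σ | 21900.00 |  |  | 2026500.00 | 1224000.00
x̄ = 2026500.00 / 21900.00 = 92.53 mm
ȳ = 1224000.00 / 21900.00 = 55.89 mm

x̄ = 92.53 mm, ȳ = 55.89 mm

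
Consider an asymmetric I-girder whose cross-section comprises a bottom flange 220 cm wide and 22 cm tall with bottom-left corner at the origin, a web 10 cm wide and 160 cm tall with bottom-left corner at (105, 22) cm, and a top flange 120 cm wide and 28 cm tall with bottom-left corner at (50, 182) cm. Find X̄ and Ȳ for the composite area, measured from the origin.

X̄ = 110.00 cm, Ȳ = 89.29 cm

bottom flange: A = 220 × 22 = 4840.00, centroid at (110.00, 11.00).
web: A = 10 × 160 = 1600.00, centroid at (110.00, 102.00).
top flange: A = 120 × 28 = 3360.00, centroid at (110.00, 196.00).
ΣA = 9800.00 cm²
ΣAX̄ = (4840.00)(110.00) + (1600.00)(110.00) + (3360.00)(110.00) = 1078000.00 cm³
ΣAȲ = (4840.00)(11.00) + (1600.00)(102.00) + (3360.00)(196.00) = 875000.00 cm³
X̄ = 1078000.00 / 9800.00 = 110.00 cm
Ȳ = 875000.00 / 9800.00 = 89.29 cm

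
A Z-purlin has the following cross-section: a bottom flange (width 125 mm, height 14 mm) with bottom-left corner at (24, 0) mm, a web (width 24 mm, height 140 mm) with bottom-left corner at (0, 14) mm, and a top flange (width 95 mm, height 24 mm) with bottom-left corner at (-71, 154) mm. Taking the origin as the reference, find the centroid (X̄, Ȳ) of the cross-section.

Part | A | x̄ᵢ | ȳᵢ | A·x̄ᵢ | A·ȳᵢ
bottom flange | 1750.00 | 86.50 | 7.00 | 151375.00 | 12250.00
web | 3360.00 | 12.00 | 84.00 | 40320.00 | 282240.00
top flange | 2280.00 | -23.50 | 166.00 | -53580.00 | 378480.00
Σ | 7390.00 |  |  | 138115.00 | 672970.00
X̄ = 138115.00 / 7390.00 = 18.69 mm
Ȳ = 672970.00 / 7390.00 = 91.06 mm

X̄ = 18.69 mm, Ȳ = 91.06 mm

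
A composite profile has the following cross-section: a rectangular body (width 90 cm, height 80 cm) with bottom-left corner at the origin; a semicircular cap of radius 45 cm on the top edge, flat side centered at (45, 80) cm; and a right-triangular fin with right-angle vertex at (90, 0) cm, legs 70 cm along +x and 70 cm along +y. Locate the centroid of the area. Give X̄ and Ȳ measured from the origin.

X̄ = 58.05 cm, Ȳ = 51.47 cm

rectangular body: A = 90 × 80 = 7200.00, centroid at (45.00, 40.00).
semicircular top: A = ½π·45² = 3180.86, centroid at (45.00, 99.10).
triangular fin: A = ½·70·70 = 2450.00, centroid at (113.33, 23.33).
ΣA = 12830.86 cm²
ΣAX̄ = (7200.00)(45.00) + (3180.86)(45.00) + (2450.00)(113.33) = 744805.48 cm³
ΣAȲ = (7200.00)(40.00) + (3180.86)(99.10) + (2450.00)(23.33) = 660385.67 cm³
X̄ = 744805.48 / 12830.86 = 58.05 cm
Ȳ = 660385.67 / 12830.86 = 51.47 cm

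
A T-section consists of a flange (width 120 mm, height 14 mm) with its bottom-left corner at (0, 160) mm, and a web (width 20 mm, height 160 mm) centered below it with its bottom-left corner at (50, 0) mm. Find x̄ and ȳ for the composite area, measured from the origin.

web: A = 20 × 160 = 3200.00, centroid at (60.00, 80.00).
flange: A = 120 × 14 = 1680.00, centroid at (60.00, 167.00).
ΣA = 4880.00 mm², ΣAx̄ = 292800.00 mm³, ΣAȳ = 536560.00 mm³.
x̄ = 292800.00/4880.00 = 60.00 mm; ȳ = 536560.00/4880.00 = 109.95 mm.

x̄ = 60.00 mm, ȳ = 109.95 mm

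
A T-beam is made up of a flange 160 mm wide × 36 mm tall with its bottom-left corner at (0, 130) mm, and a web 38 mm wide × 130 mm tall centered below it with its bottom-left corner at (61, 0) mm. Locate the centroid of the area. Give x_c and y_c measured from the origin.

Part | A | x̄ᵢ | ȳᵢ | A·x̄ᵢ | A·ȳᵢ
web | 4940.00 | 80.00 | 65.00 | 395200.00 | 321100.00
flange | 5760.00 | 80.00 | 148.00 | 460800.00 | 852480.00
Σ | 10700.00 |  |  | 856000.00 | 1173580.00
x_c = 856000.00 / 10700.00 = 80.00 mm
y_c = 1173580.00 / 10700.00 = 109.68 mm

x_c = 80.00 mm, y_c = 109.68 mm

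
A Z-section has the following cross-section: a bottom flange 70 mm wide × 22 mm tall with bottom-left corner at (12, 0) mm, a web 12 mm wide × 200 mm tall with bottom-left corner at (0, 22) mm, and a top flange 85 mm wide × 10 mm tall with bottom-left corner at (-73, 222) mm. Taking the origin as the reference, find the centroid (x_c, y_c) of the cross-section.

Part | A | x̄ᵢ | ȳᵢ | A·x̄ᵢ | A·ȳᵢ
bottom flange | 1540.00 | 47.00 | 11.00 | 72380.00 | 16940.00
web | 2400.00 | 6.00 | 122.00 | 14400.00 | 292800.00
top flange | 850.00 | -30.50 | 227.00 | -25925.00 | 192950.00
Σ | 4790.00 |  |  | 60855.00 | 502690.00
x_c = 60855.00 / 4790.00 = 12.70 mm
y_c = 502690.00 / 4790.00 = 104.95 mm

x_c = 12.70 mm, y_c = 104.95 mm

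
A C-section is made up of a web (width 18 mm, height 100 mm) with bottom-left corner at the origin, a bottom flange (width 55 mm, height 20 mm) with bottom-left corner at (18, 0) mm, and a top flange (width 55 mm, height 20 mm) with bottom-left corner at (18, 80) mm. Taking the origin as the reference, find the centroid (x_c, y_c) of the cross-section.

x_c = 29.07 mm, y_c = 50.00 mm

web: A = 18 × 100 = 1800.00, centroid at (9.00, 50.00).
bottom flange: A = 55 × 20 = 1100.00, centroid at (45.50, 10.00).
top flange: A = 55 × 20 = 1100.00, centroid at (45.50, 90.00).
ΣA = 4000.00 mm², ΣAx_c = 116300.00 mm³, ΣAy_c = 200000.00 mm³.
x_c = 116300.00/4000.00 = 29.07 mm; y_c = 200000.00/4000.00 = 50.00 mm.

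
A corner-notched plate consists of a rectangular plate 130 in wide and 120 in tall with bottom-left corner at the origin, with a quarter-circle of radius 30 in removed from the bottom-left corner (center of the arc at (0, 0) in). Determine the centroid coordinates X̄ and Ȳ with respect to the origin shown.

plate: A = 130 × 120 = 15600.00, centroid at (65.00, 60.00).
removed quarter-circle: A = −¼π·30² = -706.86, centroid at (12.73, 12.73).
ΣA = 14893.14 in², ΣAX̄ = 1005000.00 in³, ΣAȲ = 927000.00 in³.
X̄ = 1005000.00/14893.14 = 67.48 in; Ȳ = 927000.00/14893.14 = 62.24 in.

X̄ = 67.48 in, Ȳ = 62.24 in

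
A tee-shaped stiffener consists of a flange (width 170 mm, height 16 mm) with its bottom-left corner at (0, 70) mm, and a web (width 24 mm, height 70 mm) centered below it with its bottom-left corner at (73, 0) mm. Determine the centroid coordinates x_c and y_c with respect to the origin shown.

web: A = 24 × 70 = 1680.00, centroid at (85.00, 35.00).
flange: A = 170 × 16 = 2720.00, centroid at (85.00, 78.00).
ΣA = 4400.00 mm², ΣAx_c = 374000.00 mm³, ΣAy_c = 270960.00 mm³.
x_c = 374000.00/4400.00 = 85.00 mm; y_c = 270960.00/4400.00 = 61.58 mm.

x_c = 85.00 mm, y_c = 61.58 mm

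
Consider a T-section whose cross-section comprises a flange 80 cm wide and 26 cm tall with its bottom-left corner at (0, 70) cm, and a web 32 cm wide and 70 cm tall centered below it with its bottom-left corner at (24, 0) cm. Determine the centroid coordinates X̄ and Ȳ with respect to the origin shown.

X̄ = 40.00 cm, Ȳ = 58.11 cm

Part | A | x̄ᵢ | ȳᵢ | A·x̄ᵢ | A·ȳᵢ
web | 2240.00 | 40.00 | 35.00 | 89600.00 | 78400.00
flange | 2080.00 | 40.00 | 83.00 | 83200.00 | 172640.00
Σ | 4320.00 |  |  | 172800.00 | 251040.00
X̄ = 172800.00 / 4320.00 = 40.00 cm
Ȳ = 251040.00 / 4320.00 = 58.11 cm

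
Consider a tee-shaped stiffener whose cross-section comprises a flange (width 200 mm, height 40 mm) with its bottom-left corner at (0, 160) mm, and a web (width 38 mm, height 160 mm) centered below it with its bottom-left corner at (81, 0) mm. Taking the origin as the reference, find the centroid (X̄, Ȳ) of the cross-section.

X̄ = 100.00 mm, Ȳ = 136.82 mm

web: A = 38 × 160 = 6080.00, centroid at (100.00, 80.00).
flange: A = 200 × 40 = 8000.00, centroid at (100.00, 180.00).
ΣA = 14080.00 mm²
ΣAX̄ = (6080.00)(100.00) + (8000.00)(100.00) = 1408000.00 mm³
ΣAȲ = (6080.00)(80.00) + (8000.00)(180.00) = 1926400.00 mm³
X̄ = 1408000.00 / 14080.00 = 100.00 mm
Ȳ = 1926400.00 / 14080.00 = 136.82 mm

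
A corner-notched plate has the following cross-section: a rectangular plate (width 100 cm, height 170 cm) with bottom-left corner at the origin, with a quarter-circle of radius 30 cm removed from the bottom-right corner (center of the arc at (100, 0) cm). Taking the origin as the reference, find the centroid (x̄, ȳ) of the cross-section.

x̄ = 48.38 cm, ȳ = 88.14 cm

plate: A = 100 × 170 = 17000.00, centroid at (50.00, 85.00).
removed quarter-circle: A = −¼π·30² = -706.86, centroid at (87.27, 12.73).
ΣA = 16293.14 cm², ΣAx̄ = 788314.17 cm³, ΣAȳ = 1436000.00 cm³.
x̄ = 788314.17/16293.14 = 48.38 cm; ȳ = 1436000.00/16293.14 = 88.14 cm.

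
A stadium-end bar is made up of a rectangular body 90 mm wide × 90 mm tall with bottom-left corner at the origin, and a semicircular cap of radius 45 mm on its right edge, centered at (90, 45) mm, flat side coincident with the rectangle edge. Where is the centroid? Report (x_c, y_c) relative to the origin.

x_c = 63.07 mm, y_c = 45.00 mm

rectangular body: A = 90 × 90 = 8100.00, centroid at (45.00, 45.00).
semicircular end: A = ½π·45² = 3180.86, centroid at (109.10, 45.00).
ΣA = 11280.86 mm²
ΣAx_c = (8100.00)(45.00) + (3180.86)(109.10) = 711527.63 mm³
ΣAy_c = (8100.00)(45.00) + (3180.86)(45.00) = 507638.82 mm³
x_c = 711527.63 / 11280.86 = 63.07 mm
y_c = 507638.82 / 11280.86 = 45.00 mm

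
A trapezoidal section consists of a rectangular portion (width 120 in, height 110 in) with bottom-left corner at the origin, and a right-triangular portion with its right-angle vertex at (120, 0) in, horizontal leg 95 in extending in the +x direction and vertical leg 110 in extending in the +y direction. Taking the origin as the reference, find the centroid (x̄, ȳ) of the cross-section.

x̄ = 86.00 in, ȳ = 49.80 in

Part | A | x̄ᵢ | ȳᵢ | A·x̄ᵢ | A·ȳᵢ
rectangular portion | 13200.00 | 60.00 | 55.00 | 792000.00 | 726000.00
triangular portion | 5225.00 | 151.67 | 36.67 | 792458.33 | 191583.33
Σ | 18425.00 |  |  | 1584458.33 | 917583.33
x̄ = 1584458.33 / 18425.00 = 86.00 in
ȳ = 917583.33 / 18425.00 = 49.80 in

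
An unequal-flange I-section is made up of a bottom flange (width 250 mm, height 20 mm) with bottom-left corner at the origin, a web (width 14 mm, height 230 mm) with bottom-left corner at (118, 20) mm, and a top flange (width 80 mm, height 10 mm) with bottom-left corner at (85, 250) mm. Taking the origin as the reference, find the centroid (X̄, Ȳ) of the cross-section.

X̄ = 125.00 mm, Ȳ = 76.35 mm

bottom flange: A = 250 × 20 = 5000.00, centroid at (125.00, 10.00).
web: A = 14 × 230 = 3220.00, centroid at (125.00, 135.00).
top flange: A = 80 × 10 = 800.00, centroid at (125.00, 255.00).
ΣA = 9020.00 mm², ΣAX̄ = 1127500.00 mm³, ΣAȲ = 688700.00 mm³.
X̄ = 1127500.00/9020.00 = 125.00 mm; Ȳ = 688700.00/9020.00 = 76.35 mm.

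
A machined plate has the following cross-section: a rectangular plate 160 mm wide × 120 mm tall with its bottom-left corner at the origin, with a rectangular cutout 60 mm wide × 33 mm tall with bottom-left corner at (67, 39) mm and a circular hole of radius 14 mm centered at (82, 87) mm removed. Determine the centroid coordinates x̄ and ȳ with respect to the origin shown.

plate: A = 160 × 120 = 19200.00, centroid at (80.00, 60.00).
hole 1: A = −(60 × 33) = -1980.00, centroid at (97.00, 55.50).
hole 2: A = −π·14² = -615.75, centroid at (82.00, 87.00).
ΣA = 16604.25 mm²
ΣAx̄ = (19200.00)(80.00) + (-1980.00)(97.00) + (-615.75)(82.00) = 1293448.32 mm³
ΣAȳ = (19200.00)(60.00) + (-1980.00)(55.50) + (-615.75)(87.00) = 988539.56 mm³
x̄ = 1293448.32 / 16604.25 = 77.90 mm
ȳ = 988539.56 / 16604.25 = 59.54 mm

x̄ = 77.90 mm, ȳ = 59.54 mm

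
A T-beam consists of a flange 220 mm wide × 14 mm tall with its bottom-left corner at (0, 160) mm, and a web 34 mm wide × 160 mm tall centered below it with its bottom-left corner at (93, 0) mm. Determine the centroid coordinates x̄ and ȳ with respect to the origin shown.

web: A = 34 × 160 = 5440.00, centroid at (110.00, 80.00).
flange: A = 220 × 14 = 3080.00, centroid at (110.00, 167.00).
ΣA = 8520.00 mm²
ΣAx̄ = (5440.00)(110.00) + (3080.00)(110.00) = 937200.00 mm³
ΣAȳ = (5440.00)(80.00) + (3080.00)(167.00) = 949560.00 mm³
x̄ = 937200.00 / 8520.00 = 110.00 mm
ȳ = 949560.00 / 8520.00 = 111.45 mm

x̄ = 110.00 mm, ȳ = 111.45 mm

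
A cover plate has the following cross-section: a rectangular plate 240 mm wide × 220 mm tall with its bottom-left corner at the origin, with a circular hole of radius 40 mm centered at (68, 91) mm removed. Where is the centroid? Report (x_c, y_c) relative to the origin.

x_c = 125.47 mm, y_c = 112.00 mm

Part | A | x̄ᵢ | ȳᵢ | A·x̄ᵢ | A·ȳᵢ
plate | 52800.00 | 120.00 | 110.00 | 6336000.00 | 5808000.00
hole | -5026.55 | 68.00 | 91.00 | -341805.28 | -457415.89
Σ | 47773.45 |  |  | 5994194.72 | 5350584.11
x_c = 5994194.72 / 47773.45 = 125.47 mm
y_c = 5350584.11 / 47773.45 = 112.00 mm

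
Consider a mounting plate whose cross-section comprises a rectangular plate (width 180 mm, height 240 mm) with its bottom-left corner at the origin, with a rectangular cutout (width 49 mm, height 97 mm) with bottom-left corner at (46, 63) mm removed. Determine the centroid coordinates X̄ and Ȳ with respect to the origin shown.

Part | A | x̄ᵢ | ȳᵢ | A·x̄ᵢ | A·ȳᵢ
plate | 43200.00 | 90.00 | 120.00 | 3888000.00 | 5184000.00
hole | -4753.00 | 70.50 | 111.50 | -335086.50 | -529959.50
Σ | 38447.00 |  |  | 3552913.50 | 4654040.50
X̄ = 3552913.50 / 38447.00 = 92.41 mm
Ȳ = 4654040.50 / 38447.00 = 121.05 mm

X̄ = 92.41 mm, Ȳ = 121.05 mm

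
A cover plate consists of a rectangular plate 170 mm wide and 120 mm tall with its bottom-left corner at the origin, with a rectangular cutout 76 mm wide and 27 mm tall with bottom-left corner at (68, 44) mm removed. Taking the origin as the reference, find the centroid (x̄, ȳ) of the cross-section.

x̄ = 82.65 mm, ȳ = 60.28 mm

plate: A = 170 × 120 = 20400.00, centroid at (85.00, 60.00).
hole: A = −(76 × 27) = -2052.00, centroid at (106.00, 57.50).
ΣA = 18348.00 mm², ΣAx̄ = 1516488.00 mm³, ΣAȳ = 1106010.00 mm³.
x̄ = 1516488.00/18348.00 = 82.65 mm; ȳ = 1106010.00/18348.00 = 60.28 mm.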